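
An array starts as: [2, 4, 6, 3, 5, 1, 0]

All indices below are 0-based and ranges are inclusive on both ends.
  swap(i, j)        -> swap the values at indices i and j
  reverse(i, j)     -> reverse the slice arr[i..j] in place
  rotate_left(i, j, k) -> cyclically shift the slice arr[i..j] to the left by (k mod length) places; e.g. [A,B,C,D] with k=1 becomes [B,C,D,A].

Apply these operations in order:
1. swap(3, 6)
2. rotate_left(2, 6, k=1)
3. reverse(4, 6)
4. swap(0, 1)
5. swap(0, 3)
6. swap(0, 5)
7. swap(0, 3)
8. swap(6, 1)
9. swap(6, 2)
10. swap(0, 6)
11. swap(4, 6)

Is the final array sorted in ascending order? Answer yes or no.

Answer: yes

Derivation:
After 1 (swap(3, 6)): [2, 4, 6, 0, 5, 1, 3]
After 2 (rotate_left(2, 6, k=1)): [2, 4, 0, 5, 1, 3, 6]
After 3 (reverse(4, 6)): [2, 4, 0, 5, 6, 3, 1]
After 4 (swap(0, 1)): [4, 2, 0, 5, 6, 3, 1]
After 5 (swap(0, 3)): [5, 2, 0, 4, 6, 3, 1]
After 6 (swap(0, 5)): [3, 2, 0, 4, 6, 5, 1]
After 7 (swap(0, 3)): [4, 2, 0, 3, 6, 5, 1]
After 8 (swap(6, 1)): [4, 1, 0, 3, 6, 5, 2]
After 9 (swap(6, 2)): [4, 1, 2, 3, 6, 5, 0]
After 10 (swap(0, 6)): [0, 1, 2, 3, 6, 5, 4]
After 11 (swap(4, 6)): [0, 1, 2, 3, 4, 5, 6]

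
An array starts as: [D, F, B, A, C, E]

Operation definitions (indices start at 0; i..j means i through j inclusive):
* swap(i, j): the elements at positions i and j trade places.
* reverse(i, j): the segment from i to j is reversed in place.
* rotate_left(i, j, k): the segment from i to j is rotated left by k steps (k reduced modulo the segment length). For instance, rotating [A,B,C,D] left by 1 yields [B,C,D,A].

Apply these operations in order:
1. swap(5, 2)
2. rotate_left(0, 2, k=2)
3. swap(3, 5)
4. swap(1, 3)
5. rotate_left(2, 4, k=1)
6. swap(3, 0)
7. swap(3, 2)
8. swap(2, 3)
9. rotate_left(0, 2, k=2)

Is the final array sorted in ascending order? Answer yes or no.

Answer: no

Derivation:
After 1 (swap(5, 2)): [D, F, E, A, C, B]
After 2 (rotate_left(0, 2, k=2)): [E, D, F, A, C, B]
After 3 (swap(3, 5)): [E, D, F, B, C, A]
After 4 (swap(1, 3)): [E, B, F, D, C, A]
After 5 (rotate_left(2, 4, k=1)): [E, B, D, C, F, A]
After 6 (swap(3, 0)): [C, B, D, E, F, A]
After 7 (swap(3, 2)): [C, B, E, D, F, A]
After 8 (swap(2, 3)): [C, B, D, E, F, A]
After 9 (rotate_left(0, 2, k=2)): [D, C, B, E, F, A]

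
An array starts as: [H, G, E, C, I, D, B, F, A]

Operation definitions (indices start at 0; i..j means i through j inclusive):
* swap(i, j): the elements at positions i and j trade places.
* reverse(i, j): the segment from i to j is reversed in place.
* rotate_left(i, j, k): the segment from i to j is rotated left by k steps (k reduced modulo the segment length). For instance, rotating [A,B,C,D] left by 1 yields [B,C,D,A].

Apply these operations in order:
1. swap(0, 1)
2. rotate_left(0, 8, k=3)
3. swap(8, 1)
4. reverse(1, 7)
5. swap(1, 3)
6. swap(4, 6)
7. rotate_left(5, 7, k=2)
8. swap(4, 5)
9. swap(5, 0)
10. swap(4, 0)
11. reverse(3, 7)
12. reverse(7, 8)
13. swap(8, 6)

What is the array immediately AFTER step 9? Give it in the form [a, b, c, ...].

Answer: [D, A, G, H, E, C, B, F, I]

Derivation:
After 1 (swap(0, 1)): [G, H, E, C, I, D, B, F, A]
After 2 (rotate_left(0, 8, k=3)): [C, I, D, B, F, A, G, H, E]
After 3 (swap(8, 1)): [C, E, D, B, F, A, G, H, I]
After 4 (reverse(1, 7)): [C, H, G, A, F, B, D, E, I]
After 5 (swap(1, 3)): [C, A, G, H, F, B, D, E, I]
After 6 (swap(4, 6)): [C, A, G, H, D, B, F, E, I]
After 7 (rotate_left(5, 7, k=2)): [C, A, G, H, D, E, B, F, I]
After 8 (swap(4, 5)): [C, A, G, H, E, D, B, F, I]
After 9 (swap(5, 0)): [D, A, G, H, E, C, B, F, I]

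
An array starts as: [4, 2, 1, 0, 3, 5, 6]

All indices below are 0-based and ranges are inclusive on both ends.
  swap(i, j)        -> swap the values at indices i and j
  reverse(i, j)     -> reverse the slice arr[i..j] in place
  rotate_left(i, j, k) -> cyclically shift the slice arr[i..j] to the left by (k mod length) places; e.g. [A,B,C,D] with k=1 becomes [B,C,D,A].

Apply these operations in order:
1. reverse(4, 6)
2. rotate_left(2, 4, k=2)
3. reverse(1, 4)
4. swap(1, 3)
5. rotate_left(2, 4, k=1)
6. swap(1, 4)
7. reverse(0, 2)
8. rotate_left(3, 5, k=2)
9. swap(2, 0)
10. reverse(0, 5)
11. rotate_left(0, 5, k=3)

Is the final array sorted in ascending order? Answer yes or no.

After 1 (reverse(4, 6)): [4, 2, 1, 0, 6, 5, 3]
After 2 (rotate_left(2, 4, k=2)): [4, 2, 6, 1, 0, 5, 3]
After 3 (reverse(1, 4)): [4, 0, 1, 6, 2, 5, 3]
After 4 (swap(1, 3)): [4, 6, 1, 0, 2, 5, 3]
After 5 (rotate_left(2, 4, k=1)): [4, 6, 0, 2, 1, 5, 3]
After 6 (swap(1, 4)): [4, 1, 0, 2, 6, 5, 3]
After 7 (reverse(0, 2)): [0, 1, 4, 2, 6, 5, 3]
After 8 (rotate_left(3, 5, k=2)): [0, 1, 4, 5, 2, 6, 3]
After 9 (swap(2, 0)): [4, 1, 0, 5, 2, 6, 3]
After 10 (reverse(0, 5)): [6, 2, 5, 0, 1, 4, 3]
After 11 (rotate_left(0, 5, k=3)): [0, 1, 4, 6, 2, 5, 3]

Answer: no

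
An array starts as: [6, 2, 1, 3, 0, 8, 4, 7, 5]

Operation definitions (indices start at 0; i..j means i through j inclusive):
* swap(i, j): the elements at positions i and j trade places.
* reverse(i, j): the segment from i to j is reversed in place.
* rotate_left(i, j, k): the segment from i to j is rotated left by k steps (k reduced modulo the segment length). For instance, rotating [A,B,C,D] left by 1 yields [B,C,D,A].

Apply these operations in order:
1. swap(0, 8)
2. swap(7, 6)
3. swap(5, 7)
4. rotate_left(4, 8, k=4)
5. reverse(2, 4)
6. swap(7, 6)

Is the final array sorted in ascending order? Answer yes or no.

Answer: no

Derivation:
After 1 (swap(0, 8)): [5, 2, 1, 3, 0, 8, 4, 7, 6]
After 2 (swap(7, 6)): [5, 2, 1, 3, 0, 8, 7, 4, 6]
After 3 (swap(5, 7)): [5, 2, 1, 3, 0, 4, 7, 8, 6]
After 4 (rotate_left(4, 8, k=4)): [5, 2, 1, 3, 6, 0, 4, 7, 8]
After 5 (reverse(2, 4)): [5, 2, 6, 3, 1, 0, 4, 7, 8]
After 6 (swap(7, 6)): [5, 2, 6, 3, 1, 0, 7, 4, 8]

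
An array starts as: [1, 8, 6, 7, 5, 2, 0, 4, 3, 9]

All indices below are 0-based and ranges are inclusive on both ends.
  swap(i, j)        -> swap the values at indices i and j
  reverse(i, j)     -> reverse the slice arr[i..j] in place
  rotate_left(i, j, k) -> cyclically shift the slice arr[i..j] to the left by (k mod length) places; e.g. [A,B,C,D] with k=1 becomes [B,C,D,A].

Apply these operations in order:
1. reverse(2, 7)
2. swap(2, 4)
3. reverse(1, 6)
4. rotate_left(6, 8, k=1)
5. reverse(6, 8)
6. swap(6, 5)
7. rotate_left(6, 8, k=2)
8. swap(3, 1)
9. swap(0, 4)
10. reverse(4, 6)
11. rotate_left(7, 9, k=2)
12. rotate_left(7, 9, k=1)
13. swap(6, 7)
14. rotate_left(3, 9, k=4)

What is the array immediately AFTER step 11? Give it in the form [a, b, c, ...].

After 1 (reverse(2, 7)): [1, 8, 4, 0, 2, 5, 7, 6, 3, 9]
After 2 (swap(2, 4)): [1, 8, 2, 0, 4, 5, 7, 6, 3, 9]
After 3 (reverse(1, 6)): [1, 7, 5, 4, 0, 2, 8, 6, 3, 9]
After 4 (rotate_left(6, 8, k=1)): [1, 7, 5, 4, 0, 2, 6, 3, 8, 9]
After 5 (reverse(6, 8)): [1, 7, 5, 4, 0, 2, 8, 3, 6, 9]
After 6 (swap(6, 5)): [1, 7, 5, 4, 0, 8, 2, 3, 6, 9]
After 7 (rotate_left(6, 8, k=2)): [1, 7, 5, 4, 0, 8, 6, 2, 3, 9]
After 8 (swap(3, 1)): [1, 4, 5, 7, 0, 8, 6, 2, 3, 9]
After 9 (swap(0, 4)): [0, 4, 5, 7, 1, 8, 6, 2, 3, 9]
After 10 (reverse(4, 6)): [0, 4, 5, 7, 6, 8, 1, 2, 3, 9]
After 11 (rotate_left(7, 9, k=2)): [0, 4, 5, 7, 6, 8, 1, 9, 2, 3]

Answer: [0, 4, 5, 7, 6, 8, 1, 9, 2, 3]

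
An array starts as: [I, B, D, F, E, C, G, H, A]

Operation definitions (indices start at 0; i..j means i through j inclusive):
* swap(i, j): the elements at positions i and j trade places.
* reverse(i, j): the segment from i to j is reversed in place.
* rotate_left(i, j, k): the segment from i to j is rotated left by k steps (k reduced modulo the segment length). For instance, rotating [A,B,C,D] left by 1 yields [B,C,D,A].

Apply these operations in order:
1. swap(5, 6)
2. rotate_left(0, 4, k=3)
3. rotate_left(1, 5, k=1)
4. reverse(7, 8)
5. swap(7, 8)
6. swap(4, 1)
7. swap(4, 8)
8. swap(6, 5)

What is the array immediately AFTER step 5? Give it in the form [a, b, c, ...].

After 1 (swap(5, 6)): [I, B, D, F, E, G, C, H, A]
After 2 (rotate_left(0, 4, k=3)): [F, E, I, B, D, G, C, H, A]
After 3 (rotate_left(1, 5, k=1)): [F, I, B, D, G, E, C, H, A]
After 4 (reverse(7, 8)): [F, I, B, D, G, E, C, A, H]
After 5 (swap(7, 8)): [F, I, B, D, G, E, C, H, A]

Answer: [F, I, B, D, G, E, C, H, A]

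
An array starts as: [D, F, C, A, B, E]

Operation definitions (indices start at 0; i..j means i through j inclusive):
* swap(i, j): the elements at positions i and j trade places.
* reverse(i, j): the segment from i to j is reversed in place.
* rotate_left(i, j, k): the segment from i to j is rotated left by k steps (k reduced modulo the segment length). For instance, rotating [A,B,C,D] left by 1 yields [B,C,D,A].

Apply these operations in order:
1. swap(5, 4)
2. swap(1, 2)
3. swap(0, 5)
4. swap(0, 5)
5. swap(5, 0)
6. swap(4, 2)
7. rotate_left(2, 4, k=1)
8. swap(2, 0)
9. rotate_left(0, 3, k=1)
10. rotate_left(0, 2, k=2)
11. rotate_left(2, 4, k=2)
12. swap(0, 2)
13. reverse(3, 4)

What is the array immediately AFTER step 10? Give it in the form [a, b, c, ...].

Answer: [F, C, B, A, E, D]

Derivation:
After 1 (swap(5, 4)): [D, F, C, A, E, B]
After 2 (swap(1, 2)): [D, C, F, A, E, B]
After 3 (swap(0, 5)): [B, C, F, A, E, D]
After 4 (swap(0, 5)): [D, C, F, A, E, B]
After 5 (swap(5, 0)): [B, C, F, A, E, D]
After 6 (swap(4, 2)): [B, C, E, A, F, D]
After 7 (rotate_left(2, 4, k=1)): [B, C, A, F, E, D]
After 8 (swap(2, 0)): [A, C, B, F, E, D]
After 9 (rotate_left(0, 3, k=1)): [C, B, F, A, E, D]
After 10 (rotate_left(0, 2, k=2)): [F, C, B, A, E, D]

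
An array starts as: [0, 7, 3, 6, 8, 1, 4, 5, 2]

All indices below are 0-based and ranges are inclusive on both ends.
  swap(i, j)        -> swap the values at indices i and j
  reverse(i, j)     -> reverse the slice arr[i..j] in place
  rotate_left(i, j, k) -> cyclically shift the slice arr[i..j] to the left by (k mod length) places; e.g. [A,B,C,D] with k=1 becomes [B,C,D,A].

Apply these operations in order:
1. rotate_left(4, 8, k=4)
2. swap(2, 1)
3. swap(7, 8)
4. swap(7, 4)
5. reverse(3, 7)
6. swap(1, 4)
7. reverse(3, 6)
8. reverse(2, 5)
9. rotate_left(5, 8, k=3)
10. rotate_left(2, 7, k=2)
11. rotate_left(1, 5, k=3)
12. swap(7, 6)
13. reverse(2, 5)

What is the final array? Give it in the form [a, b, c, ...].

Answer: [0, 7, 4, 5, 1, 2, 8, 3, 6]

Derivation:
After 1 (rotate_left(4, 8, k=4)): [0, 7, 3, 6, 2, 8, 1, 4, 5]
After 2 (swap(2, 1)): [0, 3, 7, 6, 2, 8, 1, 4, 5]
After 3 (swap(7, 8)): [0, 3, 7, 6, 2, 8, 1, 5, 4]
After 4 (swap(7, 4)): [0, 3, 7, 6, 5, 8, 1, 2, 4]
After 5 (reverse(3, 7)): [0, 3, 7, 2, 1, 8, 5, 6, 4]
After 6 (swap(1, 4)): [0, 1, 7, 2, 3, 8, 5, 6, 4]
After 7 (reverse(3, 6)): [0, 1, 7, 5, 8, 3, 2, 6, 4]
After 8 (reverse(2, 5)): [0, 1, 3, 8, 5, 7, 2, 6, 4]
After 9 (rotate_left(5, 8, k=3)): [0, 1, 3, 8, 5, 4, 7, 2, 6]
After 10 (rotate_left(2, 7, k=2)): [0, 1, 5, 4, 7, 2, 3, 8, 6]
After 11 (rotate_left(1, 5, k=3)): [0, 7, 2, 1, 5, 4, 3, 8, 6]
After 12 (swap(7, 6)): [0, 7, 2, 1, 5, 4, 8, 3, 6]
After 13 (reverse(2, 5)): [0, 7, 4, 5, 1, 2, 8, 3, 6]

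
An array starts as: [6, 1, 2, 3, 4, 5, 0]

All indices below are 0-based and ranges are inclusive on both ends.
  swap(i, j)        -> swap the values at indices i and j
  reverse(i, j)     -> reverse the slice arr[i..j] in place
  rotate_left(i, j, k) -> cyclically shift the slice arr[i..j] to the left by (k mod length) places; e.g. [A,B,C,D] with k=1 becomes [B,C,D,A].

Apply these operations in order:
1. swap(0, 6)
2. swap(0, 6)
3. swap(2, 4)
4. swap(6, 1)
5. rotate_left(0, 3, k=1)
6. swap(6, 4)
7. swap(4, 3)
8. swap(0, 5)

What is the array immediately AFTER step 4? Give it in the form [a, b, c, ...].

Answer: [6, 0, 4, 3, 2, 5, 1]

Derivation:
After 1 (swap(0, 6)): [0, 1, 2, 3, 4, 5, 6]
After 2 (swap(0, 6)): [6, 1, 2, 3, 4, 5, 0]
After 3 (swap(2, 4)): [6, 1, 4, 3, 2, 5, 0]
After 4 (swap(6, 1)): [6, 0, 4, 3, 2, 5, 1]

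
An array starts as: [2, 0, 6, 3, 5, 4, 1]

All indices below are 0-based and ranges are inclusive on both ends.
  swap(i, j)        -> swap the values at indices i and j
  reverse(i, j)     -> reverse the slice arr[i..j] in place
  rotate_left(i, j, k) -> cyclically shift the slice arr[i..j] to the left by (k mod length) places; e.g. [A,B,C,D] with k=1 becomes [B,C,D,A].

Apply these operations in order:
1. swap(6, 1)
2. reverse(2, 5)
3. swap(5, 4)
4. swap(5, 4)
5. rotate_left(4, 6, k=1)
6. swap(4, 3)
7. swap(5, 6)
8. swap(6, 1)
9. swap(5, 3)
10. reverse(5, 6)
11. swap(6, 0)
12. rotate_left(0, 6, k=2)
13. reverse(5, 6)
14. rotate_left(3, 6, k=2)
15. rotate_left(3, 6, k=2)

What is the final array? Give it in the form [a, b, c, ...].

After 1 (swap(6, 1)): [2, 1, 6, 3, 5, 4, 0]
After 2 (reverse(2, 5)): [2, 1, 4, 5, 3, 6, 0]
After 3 (swap(5, 4)): [2, 1, 4, 5, 6, 3, 0]
After 4 (swap(5, 4)): [2, 1, 4, 5, 3, 6, 0]
After 5 (rotate_left(4, 6, k=1)): [2, 1, 4, 5, 6, 0, 3]
After 6 (swap(4, 3)): [2, 1, 4, 6, 5, 0, 3]
After 7 (swap(5, 6)): [2, 1, 4, 6, 5, 3, 0]
After 8 (swap(6, 1)): [2, 0, 4, 6, 5, 3, 1]
After 9 (swap(5, 3)): [2, 0, 4, 3, 5, 6, 1]
After 10 (reverse(5, 6)): [2, 0, 4, 3, 5, 1, 6]
After 11 (swap(6, 0)): [6, 0, 4, 3, 5, 1, 2]
After 12 (rotate_left(0, 6, k=2)): [4, 3, 5, 1, 2, 6, 0]
After 13 (reverse(5, 6)): [4, 3, 5, 1, 2, 0, 6]
After 14 (rotate_left(3, 6, k=2)): [4, 3, 5, 0, 6, 1, 2]
After 15 (rotate_left(3, 6, k=2)): [4, 3, 5, 1, 2, 0, 6]

Answer: [4, 3, 5, 1, 2, 0, 6]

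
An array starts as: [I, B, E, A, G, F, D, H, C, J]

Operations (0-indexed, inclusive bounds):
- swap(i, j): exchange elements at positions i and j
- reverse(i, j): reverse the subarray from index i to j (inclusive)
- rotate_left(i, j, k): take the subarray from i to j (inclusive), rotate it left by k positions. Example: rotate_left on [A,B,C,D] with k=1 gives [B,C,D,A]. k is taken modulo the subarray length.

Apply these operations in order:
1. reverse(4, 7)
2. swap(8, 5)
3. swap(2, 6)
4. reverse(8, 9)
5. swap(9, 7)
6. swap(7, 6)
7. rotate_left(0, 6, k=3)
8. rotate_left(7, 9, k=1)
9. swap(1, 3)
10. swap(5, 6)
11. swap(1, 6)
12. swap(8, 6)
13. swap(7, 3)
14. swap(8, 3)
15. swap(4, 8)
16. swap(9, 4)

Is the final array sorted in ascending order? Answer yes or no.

Answer: yes

Derivation:
After 1 (reverse(4, 7)): [I, B, E, A, H, D, F, G, C, J]
After 2 (swap(8, 5)): [I, B, E, A, H, C, F, G, D, J]
After 3 (swap(2, 6)): [I, B, F, A, H, C, E, G, D, J]
After 4 (reverse(8, 9)): [I, B, F, A, H, C, E, G, J, D]
After 5 (swap(9, 7)): [I, B, F, A, H, C, E, D, J, G]
After 6 (swap(7, 6)): [I, B, F, A, H, C, D, E, J, G]
After 7 (rotate_left(0, 6, k=3)): [A, H, C, D, I, B, F, E, J, G]
After 8 (rotate_left(7, 9, k=1)): [A, H, C, D, I, B, F, J, G, E]
After 9 (swap(1, 3)): [A, D, C, H, I, B, F, J, G, E]
After 10 (swap(5, 6)): [A, D, C, H, I, F, B, J, G, E]
After 11 (swap(1, 6)): [A, B, C, H, I, F, D, J, G, E]
After 12 (swap(8, 6)): [A, B, C, H, I, F, G, J, D, E]
After 13 (swap(7, 3)): [A, B, C, J, I, F, G, H, D, E]
After 14 (swap(8, 3)): [A, B, C, D, I, F, G, H, J, E]
After 15 (swap(4, 8)): [A, B, C, D, J, F, G, H, I, E]
After 16 (swap(9, 4)): [A, B, C, D, E, F, G, H, I, J]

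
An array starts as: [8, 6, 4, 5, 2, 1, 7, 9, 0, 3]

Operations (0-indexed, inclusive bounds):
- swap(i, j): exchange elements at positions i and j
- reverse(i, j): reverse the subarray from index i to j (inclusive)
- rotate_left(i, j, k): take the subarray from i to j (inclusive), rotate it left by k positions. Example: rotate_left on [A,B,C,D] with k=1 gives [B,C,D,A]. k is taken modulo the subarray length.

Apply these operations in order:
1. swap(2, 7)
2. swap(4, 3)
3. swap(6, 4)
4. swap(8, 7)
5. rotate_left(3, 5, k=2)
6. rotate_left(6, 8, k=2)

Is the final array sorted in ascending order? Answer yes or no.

After 1 (swap(2, 7)): [8, 6, 9, 5, 2, 1, 7, 4, 0, 3]
After 2 (swap(4, 3)): [8, 6, 9, 2, 5, 1, 7, 4, 0, 3]
After 3 (swap(6, 4)): [8, 6, 9, 2, 7, 1, 5, 4, 0, 3]
After 4 (swap(8, 7)): [8, 6, 9, 2, 7, 1, 5, 0, 4, 3]
After 5 (rotate_left(3, 5, k=2)): [8, 6, 9, 1, 2, 7, 5, 0, 4, 3]
After 6 (rotate_left(6, 8, k=2)): [8, 6, 9, 1, 2, 7, 4, 5, 0, 3]

Answer: no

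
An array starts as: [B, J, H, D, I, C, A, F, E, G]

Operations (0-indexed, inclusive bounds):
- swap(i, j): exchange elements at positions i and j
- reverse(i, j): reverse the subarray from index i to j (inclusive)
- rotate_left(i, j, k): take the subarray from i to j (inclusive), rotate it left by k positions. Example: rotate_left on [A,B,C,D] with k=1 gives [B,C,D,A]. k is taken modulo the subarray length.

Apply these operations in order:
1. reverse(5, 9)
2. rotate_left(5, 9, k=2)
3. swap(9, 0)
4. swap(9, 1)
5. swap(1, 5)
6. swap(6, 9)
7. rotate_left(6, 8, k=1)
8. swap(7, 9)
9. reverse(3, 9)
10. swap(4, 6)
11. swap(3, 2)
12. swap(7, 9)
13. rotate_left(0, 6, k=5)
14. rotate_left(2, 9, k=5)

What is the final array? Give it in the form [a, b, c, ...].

After 1 (reverse(5, 9)): [B, J, H, D, I, G, E, F, A, C]
After 2 (rotate_left(5, 9, k=2)): [B, J, H, D, I, F, A, C, G, E]
After 3 (swap(9, 0)): [E, J, H, D, I, F, A, C, G, B]
After 4 (swap(9, 1)): [E, B, H, D, I, F, A, C, G, J]
After 5 (swap(1, 5)): [E, F, H, D, I, B, A, C, G, J]
After 6 (swap(6, 9)): [E, F, H, D, I, B, J, C, G, A]
After 7 (rotate_left(6, 8, k=1)): [E, F, H, D, I, B, C, G, J, A]
After 8 (swap(7, 9)): [E, F, H, D, I, B, C, A, J, G]
After 9 (reverse(3, 9)): [E, F, H, G, J, A, C, B, I, D]
After 10 (swap(4, 6)): [E, F, H, G, C, A, J, B, I, D]
After 11 (swap(3, 2)): [E, F, G, H, C, A, J, B, I, D]
After 12 (swap(7, 9)): [E, F, G, H, C, A, J, D, I, B]
After 13 (rotate_left(0, 6, k=5)): [A, J, E, F, G, H, C, D, I, B]
After 14 (rotate_left(2, 9, k=5)): [A, J, D, I, B, E, F, G, H, C]

Answer: [A, J, D, I, B, E, F, G, H, C]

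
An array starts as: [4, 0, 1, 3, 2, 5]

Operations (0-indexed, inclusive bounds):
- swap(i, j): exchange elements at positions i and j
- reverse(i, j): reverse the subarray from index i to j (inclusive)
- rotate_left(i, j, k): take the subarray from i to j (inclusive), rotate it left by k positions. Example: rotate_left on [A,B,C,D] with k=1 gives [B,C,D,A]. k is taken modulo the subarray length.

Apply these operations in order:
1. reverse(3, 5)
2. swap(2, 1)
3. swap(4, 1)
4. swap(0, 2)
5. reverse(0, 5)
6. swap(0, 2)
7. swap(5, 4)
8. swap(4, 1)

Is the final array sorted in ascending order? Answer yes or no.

After 1 (reverse(3, 5)): [4, 0, 1, 5, 2, 3]
After 2 (swap(2, 1)): [4, 1, 0, 5, 2, 3]
After 3 (swap(4, 1)): [4, 2, 0, 5, 1, 3]
After 4 (swap(0, 2)): [0, 2, 4, 5, 1, 3]
After 5 (reverse(0, 5)): [3, 1, 5, 4, 2, 0]
After 6 (swap(0, 2)): [5, 1, 3, 4, 2, 0]
After 7 (swap(5, 4)): [5, 1, 3, 4, 0, 2]
After 8 (swap(4, 1)): [5, 0, 3, 4, 1, 2]

Answer: no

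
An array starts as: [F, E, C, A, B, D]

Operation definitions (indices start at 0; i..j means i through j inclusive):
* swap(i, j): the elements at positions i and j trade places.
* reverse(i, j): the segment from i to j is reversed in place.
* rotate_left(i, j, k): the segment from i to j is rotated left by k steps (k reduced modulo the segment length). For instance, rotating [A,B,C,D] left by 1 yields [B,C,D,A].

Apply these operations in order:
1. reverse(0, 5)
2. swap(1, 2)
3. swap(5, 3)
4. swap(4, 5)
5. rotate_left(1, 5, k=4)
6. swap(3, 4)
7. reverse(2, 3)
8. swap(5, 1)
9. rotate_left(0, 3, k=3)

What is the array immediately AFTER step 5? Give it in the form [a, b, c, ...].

After 1 (reverse(0, 5)): [D, B, A, C, E, F]
After 2 (swap(1, 2)): [D, A, B, C, E, F]
After 3 (swap(5, 3)): [D, A, B, F, E, C]
After 4 (swap(4, 5)): [D, A, B, F, C, E]
After 5 (rotate_left(1, 5, k=4)): [D, E, A, B, F, C]

Answer: [D, E, A, B, F, C]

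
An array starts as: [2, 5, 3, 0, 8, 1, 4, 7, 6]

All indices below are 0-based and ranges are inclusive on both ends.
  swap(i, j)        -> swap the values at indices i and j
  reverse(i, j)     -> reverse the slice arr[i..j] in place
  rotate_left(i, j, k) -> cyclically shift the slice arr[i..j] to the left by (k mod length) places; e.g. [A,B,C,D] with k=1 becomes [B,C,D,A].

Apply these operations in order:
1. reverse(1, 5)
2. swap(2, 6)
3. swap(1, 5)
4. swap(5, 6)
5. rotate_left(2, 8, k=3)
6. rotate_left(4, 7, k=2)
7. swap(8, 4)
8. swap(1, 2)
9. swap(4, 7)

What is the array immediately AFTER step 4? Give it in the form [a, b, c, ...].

After 1 (reverse(1, 5)): [2, 1, 8, 0, 3, 5, 4, 7, 6]
After 2 (swap(2, 6)): [2, 1, 4, 0, 3, 5, 8, 7, 6]
After 3 (swap(1, 5)): [2, 5, 4, 0, 3, 1, 8, 7, 6]
After 4 (swap(5, 6)): [2, 5, 4, 0, 3, 8, 1, 7, 6]

Answer: [2, 5, 4, 0, 3, 8, 1, 7, 6]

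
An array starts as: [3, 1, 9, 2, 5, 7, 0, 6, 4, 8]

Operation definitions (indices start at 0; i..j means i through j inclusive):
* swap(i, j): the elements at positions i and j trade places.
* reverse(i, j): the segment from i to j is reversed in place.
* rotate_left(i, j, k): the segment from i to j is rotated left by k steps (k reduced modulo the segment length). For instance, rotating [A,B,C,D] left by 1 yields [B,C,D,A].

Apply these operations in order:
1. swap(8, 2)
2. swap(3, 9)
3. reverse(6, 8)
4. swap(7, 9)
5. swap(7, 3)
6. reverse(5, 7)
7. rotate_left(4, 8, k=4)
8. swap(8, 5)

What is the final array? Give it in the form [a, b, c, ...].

After 1 (swap(8, 2)): [3, 1, 4, 2, 5, 7, 0, 6, 9, 8]
After 2 (swap(3, 9)): [3, 1, 4, 8, 5, 7, 0, 6, 9, 2]
After 3 (reverse(6, 8)): [3, 1, 4, 8, 5, 7, 9, 6, 0, 2]
After 4 (swap(7, 9)): [3, 1, 4, 8, 5, 7, 9, 2, 0, 6]
After 5 (swap(7, 3)): [3, 1, 4, 2, 5, 7, 9, 8, 0, 6]
After 6 (reverse(5, 7)): [3, 1, 4, 2, 5, 8, 9, 7, 0, 6]
After 7 (rotate_left(4, 8, k=4)): [3, 1, 4, 2, 0, 5, 8, 9, 7, 6]
After 8 (swap(8, 5)): [3, 1, 4, 2, 0, 7, 8, 9, 5, 6]

Answer: [3, 1, 4, 2, 0, 7, 8, 9, 5, 6]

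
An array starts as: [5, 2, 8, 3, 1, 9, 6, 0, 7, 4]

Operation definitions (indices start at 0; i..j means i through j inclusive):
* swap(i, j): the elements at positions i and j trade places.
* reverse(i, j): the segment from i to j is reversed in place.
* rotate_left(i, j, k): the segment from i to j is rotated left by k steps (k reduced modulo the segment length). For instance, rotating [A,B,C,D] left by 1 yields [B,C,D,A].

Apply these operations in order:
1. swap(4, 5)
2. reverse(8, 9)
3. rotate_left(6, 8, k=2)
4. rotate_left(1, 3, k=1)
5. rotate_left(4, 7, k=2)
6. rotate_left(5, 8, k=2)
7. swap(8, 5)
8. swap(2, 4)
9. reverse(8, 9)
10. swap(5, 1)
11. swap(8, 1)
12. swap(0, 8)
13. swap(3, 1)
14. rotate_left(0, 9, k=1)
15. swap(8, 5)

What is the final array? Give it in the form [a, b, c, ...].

After 1 (swap(4, 5)): [5, 2, 8, 3, 9, 1, 6, 0, 7, 4]
After 2 (reverse(8, 9)): [5, 2, 8, 3, 9, 1, 6, 0, 4, 7]
After 3 (rotate_left(6, 8, k=2)): [5, 2, 8, 3, 9, 1, 4, 6, 0, 7]
After 4 (rotate_left(1, 3, k=1)): [5, 8, 3, 2, 9, 1, 4, 6, 0, 7]
After 5 (rotate_left(4, 7, k=2)): [5, 8, 3, 2, 4, 6, 9, 1, 0, 7]
After 6 (rotate_left(5, 8, k=2)): [5, 8, 3, 2, 4, 1, 0, 6, 9, 7]
After 7 (swap(8, 5)): [5, 8, 3, 2, 4, 9, 0, 6, 1, 7]
After 8 (swap(2, 4)): [5, 8, 4, 2, 3, 9, 0, 6, 1, 7]
After 9 (reverse(8, 9)): [5, 8, 4, 2, 3, 9, 0, 6, 7, 1]
After 10 (swap(5, 1)): [5, 9, 4, 2, 3, 8, 0, 6, 7, 1]
After 11 (swap(8, 1)): [5, 7, 4, 2, 3, 8, 0, 6, 9, 1]
After 12 (swap(0, 8)): [9, 7, 4, 2, 3, 8, 0, 6, 5, 1]
After 13 (swap(3, 1)): [9, 2, 4, 7, 3, 8, 0, 6, 5, 1]
After 14 (rotate_left(0, 9, k=1)): [2, 4, 7, 3, 8, 0, 6, 5, 1, 9]
After 15 (swap(8, 5)): [2, 4, 7, 3, 8, 1, 6, 5, 0, 9]

Answer: [2, 4, 7, 3, 8, 1, 6, 5, 0, 9]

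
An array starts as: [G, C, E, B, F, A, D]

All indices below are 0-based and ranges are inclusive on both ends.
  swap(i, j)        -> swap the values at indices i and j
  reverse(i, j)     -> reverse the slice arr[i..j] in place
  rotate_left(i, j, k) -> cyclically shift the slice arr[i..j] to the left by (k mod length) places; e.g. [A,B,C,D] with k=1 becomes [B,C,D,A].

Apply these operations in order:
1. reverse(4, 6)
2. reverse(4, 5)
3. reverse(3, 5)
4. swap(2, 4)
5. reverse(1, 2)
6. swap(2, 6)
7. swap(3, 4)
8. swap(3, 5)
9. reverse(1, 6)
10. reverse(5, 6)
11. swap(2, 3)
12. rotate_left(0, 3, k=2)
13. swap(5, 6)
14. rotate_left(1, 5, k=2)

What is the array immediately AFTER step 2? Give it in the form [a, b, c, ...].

Answer: [G, C, E, B, A, D, F]

Derivation:
After 1 (reverse(4, 6)): [G, C, E, B, D, A, F]
After 2 (reverse(4, 5)): [G, C, E, B, A, D, F]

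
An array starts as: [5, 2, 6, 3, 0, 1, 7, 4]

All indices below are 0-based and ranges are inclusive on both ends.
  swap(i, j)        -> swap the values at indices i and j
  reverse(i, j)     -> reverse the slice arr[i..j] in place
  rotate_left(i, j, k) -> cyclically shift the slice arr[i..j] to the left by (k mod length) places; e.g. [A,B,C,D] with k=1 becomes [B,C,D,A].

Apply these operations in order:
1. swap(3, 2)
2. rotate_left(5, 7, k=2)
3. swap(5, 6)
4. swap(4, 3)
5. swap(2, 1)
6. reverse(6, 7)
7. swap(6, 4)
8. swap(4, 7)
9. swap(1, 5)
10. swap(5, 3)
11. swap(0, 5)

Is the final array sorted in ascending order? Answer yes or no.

Answer: yes

Derivation:
After 1 (swap(3, 2)): [5, 2, 3, 6, 0, 1, 7, 4]
After 2 (rotate_left(5, 7, k=2)): [5, 2, 3, 6, 0, 4, 1, 7]
After 3 (swap(5, 6)): [5, 2, 3, 6, 0, 1, 4, 7]
After 4 (swap(4, 3)): [5, 2, 3, 0, 6, 1, 4, 7]
After 5 (swap(2, 1)): [5, 3, 2, 0, 6, 1, 4, 7]
After 6 (reverse(6, 7)): [5, 3, 2, 0, 6, 1, 7, 4]
After 7 (swap(6, 4)): [5, 3, 2, 0, 7, 1, 6, 4]
After 8 (swap(4, 7)): [5, 3, 2, 0, 4, 1, 6, 7]
After 9 (swap(1, 5)): [5, 1, 2, 0, 4, 3, 6, 7]
After 10 (swap(5, 3)): [5, 1, 2, 3, 4, 0, 6, 7]
After 11 (swap(0, 5)): [0, 1, 2, 3, 4, 5, 6, 7]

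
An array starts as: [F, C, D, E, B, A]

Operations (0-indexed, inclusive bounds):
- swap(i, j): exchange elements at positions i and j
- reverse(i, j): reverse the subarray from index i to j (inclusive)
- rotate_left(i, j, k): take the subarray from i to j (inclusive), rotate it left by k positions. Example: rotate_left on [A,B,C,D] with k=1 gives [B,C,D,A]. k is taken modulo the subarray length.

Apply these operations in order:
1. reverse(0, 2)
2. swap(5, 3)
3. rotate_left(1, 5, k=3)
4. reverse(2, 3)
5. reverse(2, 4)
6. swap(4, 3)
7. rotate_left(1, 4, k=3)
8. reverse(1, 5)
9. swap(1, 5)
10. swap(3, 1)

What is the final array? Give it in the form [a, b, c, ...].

Answer: [D, F, C, E, B, A]

Derivation:
After 1 (reverse(0, 2)): [D, C, F, E, B, A]
After 2 (swap(5, 3)): [D, C, F, A, B, E]
After 3 (rotate_left(1, 5, k=3)): [D, B, E, C, F, A]
After 4 (reverse(2, 3)): [D, B, C, E, F, A]
After 5 (reverse(2, 4)): [D, B, F, E, C, A]
After 6 (swap(4, 3)): [D, B, F, C, E, A]
After 7 (rotate_left(1, 4, k=3)): [D, E, B, F, C, A]
After 8 (reverse(1, 5)): [D, A, C, F, B, E]
After 9 (swap(1, 5)): [D, E, C, F, B, A]
After 10 (swap(3, 1)): [D, F, C, E, B, A]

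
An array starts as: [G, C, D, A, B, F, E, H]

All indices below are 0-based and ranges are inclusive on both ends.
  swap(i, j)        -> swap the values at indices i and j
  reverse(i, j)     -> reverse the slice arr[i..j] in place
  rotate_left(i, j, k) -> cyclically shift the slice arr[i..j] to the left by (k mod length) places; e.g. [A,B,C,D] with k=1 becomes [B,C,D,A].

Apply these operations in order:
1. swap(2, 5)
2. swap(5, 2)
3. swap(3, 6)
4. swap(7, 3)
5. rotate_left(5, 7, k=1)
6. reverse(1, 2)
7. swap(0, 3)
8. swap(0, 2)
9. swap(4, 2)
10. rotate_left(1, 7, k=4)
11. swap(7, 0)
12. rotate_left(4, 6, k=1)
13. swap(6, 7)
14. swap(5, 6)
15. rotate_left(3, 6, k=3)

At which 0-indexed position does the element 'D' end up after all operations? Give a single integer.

After 1 (swap(2, 5)): [G, C, F, A, B, D, E, H]
After 2 (swap(5, 2)): [G, C, D, A, B, F, E, H]
After 3 (swap(3, 6)): [G, C, D, E, B, F, A, H]
After 4 (swap(7, 3)): [G, C, D, H, B, F, A, E]
After 5 (rotate_left(5, 7, k=1)): [G, C, D, H, B, A, E, F]
After 6 (reverse(1, 2)): [G, D, C, H, B, A, E, F]
After 7 (swap(0, 3)): [H, D, C, G, B, A, E, F]
After 8 (swap(0, 2)): [C, D, H, G, B, A, E, F]
After 9 (swap(4, 2)): [C, D, B, G, H, A, E, F]
After 10 (rotate_left(1, 7, k=4)): [C, A, E, F, D, B, G, H]
After 11 (swap(7, 0)): [H, A, E, F, D, B, G, C]
After 12 (rotate_left(4, 6, k=1)): [H, A, E, F, B, G, D, C]
After 13 (swap(6, 7)): [H, A, E, F, B, G, C, D]
After 14 (swap(5, 6)): [H, A, E, F, B, C, G, D]
After 15 (rotate_left(3, 6, k=3)): [H, A, E, G, F, B, C, D]

Answer: 7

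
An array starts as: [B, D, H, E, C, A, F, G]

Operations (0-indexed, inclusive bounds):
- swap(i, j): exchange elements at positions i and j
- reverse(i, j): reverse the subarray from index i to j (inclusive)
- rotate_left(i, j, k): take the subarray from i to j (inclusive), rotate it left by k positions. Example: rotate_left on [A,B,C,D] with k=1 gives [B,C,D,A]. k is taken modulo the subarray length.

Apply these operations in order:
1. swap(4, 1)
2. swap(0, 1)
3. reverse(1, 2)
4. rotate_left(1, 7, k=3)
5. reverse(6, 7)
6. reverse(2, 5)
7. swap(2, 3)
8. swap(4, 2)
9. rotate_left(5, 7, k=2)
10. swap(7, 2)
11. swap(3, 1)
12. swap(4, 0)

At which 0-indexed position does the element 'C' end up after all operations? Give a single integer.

Answer: 4

Derivation:
After 1 (swap(4, 1)): [B, C, H, E, D, A, F, G]
After 2 (swap(0, 1)): [C, B, H, E, D, A, F, G]
After 3 (reverse(1, 2)): [C, H, B, E, D, A, F, G]
After 4 (rotate_left(1, 7, k=3)): [C, D, A, F, G, H, B, E]
After 5 (reverse(6, 7)): [C, D, A, F, G, H, E, B]
After 6 (reverse(2, 5)): [C, D, H, G, F, A, E, B]
After 7 (swap(2, 3)): [C, D, G, H, F, A, E, B]
After 8 (swap(4, 2)): [C, D, F, H, G, A, E, B]
After 9 (rotate_left(5, 7, k=2)): [C, D, F, H, G, B, A, E]
After 10 (swap(7, 2)): [C, D, E, H, G, B, A, F]
After 11 (swap(3, 1)): [C, H, E, D, G, B, A, F]
After 12 (swap(4, 0)): [G, H, E, D, C, B, A, F]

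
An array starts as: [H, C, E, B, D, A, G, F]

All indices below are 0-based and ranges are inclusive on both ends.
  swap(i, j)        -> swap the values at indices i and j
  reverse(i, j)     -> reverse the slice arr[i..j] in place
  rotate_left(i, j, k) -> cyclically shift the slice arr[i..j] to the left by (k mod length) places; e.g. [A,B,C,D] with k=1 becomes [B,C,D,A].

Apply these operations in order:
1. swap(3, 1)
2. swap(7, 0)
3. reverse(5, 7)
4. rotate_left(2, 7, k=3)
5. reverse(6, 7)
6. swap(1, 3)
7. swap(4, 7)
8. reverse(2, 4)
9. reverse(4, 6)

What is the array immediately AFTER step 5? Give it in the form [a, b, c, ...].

Answer: [F, B, H, G, A, E, D, C]

Derivation:
After 1 (swap(3, 1)): [H, B, E, C, D, A, G, F]
After 2 (swap(7, 0)): [F, B, E, C, D, A, G, H]
After 3 (reverse(5, 7)): [F, B, E, C, D, H, G, A]
After 4 (rotate_left(2, 7, k=3)): [F, B, H, G, A, E, C, D]
After 5 (reverse(6, 7)): [F, B, H, G, A, E, D, C]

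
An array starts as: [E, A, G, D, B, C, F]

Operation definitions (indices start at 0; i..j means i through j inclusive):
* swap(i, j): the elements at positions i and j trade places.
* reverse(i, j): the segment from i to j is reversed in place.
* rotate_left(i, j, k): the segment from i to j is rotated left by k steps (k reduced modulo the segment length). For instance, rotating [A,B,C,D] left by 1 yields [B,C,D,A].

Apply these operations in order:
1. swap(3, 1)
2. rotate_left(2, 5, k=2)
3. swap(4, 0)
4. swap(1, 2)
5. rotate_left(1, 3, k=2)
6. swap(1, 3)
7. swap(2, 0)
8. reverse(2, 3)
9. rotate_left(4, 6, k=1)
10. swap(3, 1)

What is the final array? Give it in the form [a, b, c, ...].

After 1 (swap(3, 1)): [E, D, G, A, B, C, F]
After 2 (rotate_left(2, 5, k=2)): [E, D, B, C, G, A, F]
After 3 (swap(4, 0)): [G, D, B, C, E, A, F]
After 4 (swap(1, 2)): [G, B, D, C, E, A, F]
After 5 (rotate_left(1, 3, k=2)): [G, C, B, D, E, A, F]
After 6 (swap(1, 3)): [G, D, B, C, E, A, F]
After 7 (swap(2, 0)): [B, D, G, C, E, A, F]
After 8 (reverse(2, 3)): [B, D, C, G, E, A, F]
After 9 (rotate_left(4, 6, k=1)): [B, D, C, G, A, F, E]
After 10 (swap(3, 1)): [B, G, C, D, A, F, E]

Answer: [B, G, C, D, A, F, E]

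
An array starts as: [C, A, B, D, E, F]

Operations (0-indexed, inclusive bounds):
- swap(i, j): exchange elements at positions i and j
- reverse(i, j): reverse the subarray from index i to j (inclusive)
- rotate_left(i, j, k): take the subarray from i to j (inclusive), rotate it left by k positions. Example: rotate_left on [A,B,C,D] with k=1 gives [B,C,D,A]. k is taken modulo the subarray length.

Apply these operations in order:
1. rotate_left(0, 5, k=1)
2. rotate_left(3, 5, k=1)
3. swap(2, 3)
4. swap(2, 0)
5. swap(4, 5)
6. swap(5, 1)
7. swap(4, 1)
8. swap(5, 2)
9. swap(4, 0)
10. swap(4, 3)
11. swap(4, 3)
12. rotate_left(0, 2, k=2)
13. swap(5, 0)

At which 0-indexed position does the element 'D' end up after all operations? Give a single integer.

After 1 (rotate_left(0, 5, k=1)): [A, B, D, E, F, C]
After 2 (rotate_left(3, 5, k=1)): [A, B, D, F, C, E]
After 3 (swap(2, 3)): [A, B, F, D, C, E]
After 4 (swap(2, 0)): [F, B, A, D, C, E]
After 5 (swap(4, 5)): [F, B, A, D, E, C]
After 6 (swap(5, 1)): [F, C, A, D, E, B]
After 7 (swap(4, 1)): [F, E, A, D, C, B]
After 8 (swap(5, 2)): [F, E, B, D, C, A]
After 9 (swap(4, 0)): [C, E, B, D, F, A]
After 10 (swap(4, 3)): [C, E, B, F, D, A]
After 11 (swap(4, 3)): [C, E, B, D, F, A]
After 12 (rotate_left(0, 2, k=2)): [B, C, E, D, F, A]
After 13 (swap(5, 0)): [A, C, E, D, F, B]

Answer: 3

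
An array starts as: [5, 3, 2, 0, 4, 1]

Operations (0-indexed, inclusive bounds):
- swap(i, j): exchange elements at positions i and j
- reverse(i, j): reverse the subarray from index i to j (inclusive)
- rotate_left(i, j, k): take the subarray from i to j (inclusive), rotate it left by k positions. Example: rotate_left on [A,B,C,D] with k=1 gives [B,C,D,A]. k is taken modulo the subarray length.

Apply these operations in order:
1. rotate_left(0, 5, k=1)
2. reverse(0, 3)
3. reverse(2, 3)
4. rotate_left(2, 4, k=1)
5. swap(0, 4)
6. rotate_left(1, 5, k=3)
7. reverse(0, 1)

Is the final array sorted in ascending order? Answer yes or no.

Answer: no

Derivation:
After 1 (rotate_left(0, 5, k=1)): [3, 2, 0, 4, 1, 5]
After 2 (reverse(0, 3)): [4, 0, 2, 3, 1, 5]
After 3 (reverse(2, 3)): [4, 0, 3, 2, 1, 5]
After 4 (rotate_left(2, 4, k=1)): [4, 0, 2, 1, 3, 5]
After 5 (swap(0, 4)): [3, 0, 2, 1, 4, 5]
After 6 (rotate_left(1, 5, k=3)): [3, 4, 5, 0, 2, 1]
After 7 (reverse(0, 1)): [4, 3, 5, 0, 2, 1]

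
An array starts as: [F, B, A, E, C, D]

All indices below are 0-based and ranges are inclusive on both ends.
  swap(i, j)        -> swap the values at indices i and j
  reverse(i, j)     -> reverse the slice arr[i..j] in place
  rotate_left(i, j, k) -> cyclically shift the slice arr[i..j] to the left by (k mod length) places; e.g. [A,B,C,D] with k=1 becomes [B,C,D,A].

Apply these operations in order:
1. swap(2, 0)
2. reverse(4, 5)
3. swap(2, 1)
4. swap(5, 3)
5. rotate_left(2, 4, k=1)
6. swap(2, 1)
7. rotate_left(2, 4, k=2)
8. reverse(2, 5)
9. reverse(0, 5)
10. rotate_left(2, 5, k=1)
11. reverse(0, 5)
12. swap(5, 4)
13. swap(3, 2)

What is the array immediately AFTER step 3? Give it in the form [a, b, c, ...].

Answer: [A, F, B, E, D, C]

Derivation:
After 1 (swap(2, 0)): [A, B, F, E, C, D]
After 2 (reverse(4, 5)): [A, B, F, E, D, C]
After 3 (swap(2, 1)): [A, F, B, E, D, C]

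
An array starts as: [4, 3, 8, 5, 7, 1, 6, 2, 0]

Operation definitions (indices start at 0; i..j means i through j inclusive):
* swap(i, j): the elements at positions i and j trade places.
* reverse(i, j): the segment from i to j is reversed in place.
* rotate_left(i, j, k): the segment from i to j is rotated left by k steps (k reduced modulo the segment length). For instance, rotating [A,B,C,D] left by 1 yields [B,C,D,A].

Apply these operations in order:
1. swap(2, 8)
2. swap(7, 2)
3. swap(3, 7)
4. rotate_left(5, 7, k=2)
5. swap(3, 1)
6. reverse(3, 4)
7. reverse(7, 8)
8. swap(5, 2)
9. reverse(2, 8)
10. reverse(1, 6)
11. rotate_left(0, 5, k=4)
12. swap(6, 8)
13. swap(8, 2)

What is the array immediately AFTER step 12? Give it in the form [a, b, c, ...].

After 1 (swap(2, 8)): [4, 3, 0, 5, 7, 1, 6, 2, 8]
After 2 (swap(7, 2)): [4, 3, 2, 5, 7, 1, 6, 0, 8]
After 3 (swap(3, 7)): [4, 3, 2, 0, 7, 1, 6, 5, 8]
After 4 (rotate_left(5, 7, k=2)): [4, 3, 2, 0, 7, 5, 1, 6, 8]
After 5 (swap(3, 1)): [4, 0, 2, 3, 7, 5, 1, 6, 8]
After 6 (reverse(3, 4)): [4, 0, 2, 7, 3, 5, 1, 6, 8]
After 7 (reverse(7, 8)): [4, 0, 2, 7, 3, 5, 1, 8, 6]
After 8 (swap(5, 2)): [4, 0, 5, 7, 3, 2, 1, 8, 6]
After 9 (reverse(2, 8)): [4, 0, 6, 8, 1, 2, 3, 7, 5]
After 10 (reverse(1, 6)): [4, 3, 2, 1, 8, 6, 0, 7, 5]
After 11 (rotate_left(0, 5, k=4)): [8, 6, 4, 3, 2, 1, 0, 7, 5]
After 12 (swap(6, 8)): [8, 6, 4, 3, 2, 1, 5, 7, 0]

Answer: [8, 6, 4, 3, 2, 1, 5, 7, 0]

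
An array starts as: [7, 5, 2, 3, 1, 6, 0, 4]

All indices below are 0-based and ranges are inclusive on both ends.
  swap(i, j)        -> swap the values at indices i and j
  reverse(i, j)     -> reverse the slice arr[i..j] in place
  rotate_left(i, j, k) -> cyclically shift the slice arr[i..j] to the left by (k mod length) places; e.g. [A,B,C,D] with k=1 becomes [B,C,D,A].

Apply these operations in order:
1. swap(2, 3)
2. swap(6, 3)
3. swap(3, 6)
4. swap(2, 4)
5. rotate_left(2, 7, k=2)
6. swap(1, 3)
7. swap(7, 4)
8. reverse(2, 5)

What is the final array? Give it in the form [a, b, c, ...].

Answer: [7, 6, 4, 2, 5, 3, 1, 0]

Derivation:
After 1 (swap(2, 3)): [7, 5, 3, 2, 1, 6, 0, 4]
After 2 (swap(6, 3)): [7, 5, 3, 0, 1, 6, 2, 4]
After 3 (swap(3, 6)): [7, 5, 3, 2, 1, 6, 0, 4]
After 4 (swap(2, 4)): [7, 5, 1, 2, 3, 6, 0, 4]
After 5 (rotate_left(2, 7, k=2)): [7, 5, 3, 6, 0, 4, 1, 2]
After 6 (swap(1, 3)): [7, 6, 3, 5, 0, 4, 1, 2]
After 7 (swap(7, 4)): [7, 6, 3, 5, 2, 4, 1, 0]
After 8 (reverse(2, 5)): [7, 6, 4, 2, 5, 3, 1, 0]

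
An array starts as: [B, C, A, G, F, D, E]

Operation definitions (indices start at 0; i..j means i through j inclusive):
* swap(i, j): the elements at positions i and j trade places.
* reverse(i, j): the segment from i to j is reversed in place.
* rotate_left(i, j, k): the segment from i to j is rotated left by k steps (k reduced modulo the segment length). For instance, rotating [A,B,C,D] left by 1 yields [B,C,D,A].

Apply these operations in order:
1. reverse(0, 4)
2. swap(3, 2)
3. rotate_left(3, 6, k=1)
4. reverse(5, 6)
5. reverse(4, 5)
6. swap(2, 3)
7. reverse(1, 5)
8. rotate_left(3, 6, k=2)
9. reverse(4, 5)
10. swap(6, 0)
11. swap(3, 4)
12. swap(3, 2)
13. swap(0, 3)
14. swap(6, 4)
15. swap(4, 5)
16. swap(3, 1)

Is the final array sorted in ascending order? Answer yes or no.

After 1 (reverse(0, 4)): [F, G, A, C, B, D, E]
After 2 (swap(3, 2)): [F, G, C, A, B, D, E]
After 3 (rotate_left(3, 6, k=1)): [F, G, C, B, D, E, A]
After 4 (reverse(5, 6)): [F, G, C, B, D, A, E]
After 5 (reverse(4, 5)): [F, G, C, B, A, D, E]
After 6 (swap(2, 3)): [F, G, B, C, A, D, E]
After 7 (reverse(1, 5)): [F, D, A, C, B, G, E]
After 8 (rotate_left(3, 6, k=2)): [F, D, A, G, E, C, B]
After 9 (reverse(4, 5)): [F, D, A, G, C, E, B]
After 10 (swap(6, 0)): [B, D, A, G, C, E, F]
After 11 (swap(3, 4)): [B, D, A, C, G, E, F]
After 12 (swap(3, 2)): [B, D, C, A, G, E, F]
After 13 (swap(0, 3)): [A, D, C, B, G, E, F]
After 14 (swap(6, 4)): [A, D, C, B, F, E, G]
After 15 (swap(4, 5)): [A, D, C, B, E, F, G]
After 16 (swap(3, 1)): [A, B, C, D, E, F, G]

Answer: yes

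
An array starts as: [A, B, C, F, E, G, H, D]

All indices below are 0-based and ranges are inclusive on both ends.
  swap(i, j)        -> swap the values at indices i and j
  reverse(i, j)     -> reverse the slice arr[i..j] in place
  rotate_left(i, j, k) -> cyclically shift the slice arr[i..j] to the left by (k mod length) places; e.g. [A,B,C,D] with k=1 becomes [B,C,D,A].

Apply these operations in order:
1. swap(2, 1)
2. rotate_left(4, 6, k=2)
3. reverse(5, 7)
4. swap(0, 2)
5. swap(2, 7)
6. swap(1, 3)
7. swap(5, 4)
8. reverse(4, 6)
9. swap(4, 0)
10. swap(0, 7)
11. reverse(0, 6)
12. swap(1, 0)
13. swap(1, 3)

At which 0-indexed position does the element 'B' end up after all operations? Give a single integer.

Answer: 2

Derivation:
After 1 (swap(2, 1)): [A, C, B, F, E, G, H, D]
After 2 (rotate_left(4, 6, k=2)): [A, C, B, F, H, E, G, D]
After 3 (reverse(5, 7)): [A, C, B, F, H, D, G, E]
After 4 (swap(0, 2)): [B, C, A, F, H, D, G, E]
After 5 (swap(2, 7)): [B, C, E, F, H, D, G, A]
After 6 (swap(1, 3)): [B, F, E, C, H, D, G, A]
After 7 (swap(5, 4)): [B, F, E, C, D, H, G, A]
After 8 (reverse(4, 6)): [B, F, E, C, G, H, D, A]
After 9 (swap(4, 0)): [G, F, E, C, B, H, D, A]
After 10 (swap(0, 7)): [A, F, E, C, B, H, D, G]
After 11 (reverse(0, 6)): [D, H, B, C, E, F, A, G]
After 12 (swap(1, 0)): [H, D, B, C, E, F, A, G]
After 13 (swap(1, 3)): [H, C, B, D, E, F, A, G]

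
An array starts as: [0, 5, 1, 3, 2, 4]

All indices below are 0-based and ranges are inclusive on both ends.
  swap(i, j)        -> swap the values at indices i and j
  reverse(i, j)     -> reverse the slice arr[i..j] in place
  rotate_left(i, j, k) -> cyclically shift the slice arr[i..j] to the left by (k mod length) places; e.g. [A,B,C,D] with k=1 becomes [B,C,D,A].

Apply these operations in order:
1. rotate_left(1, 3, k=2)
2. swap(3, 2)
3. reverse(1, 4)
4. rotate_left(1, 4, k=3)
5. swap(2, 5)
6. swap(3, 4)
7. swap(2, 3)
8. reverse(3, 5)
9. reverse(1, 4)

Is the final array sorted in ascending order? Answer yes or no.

After 1 (rotate_left(1, 3, k=2)): [0, 3, 5, 1, 2, 4]
After 2 (swap(3, 2)): [0, 3, 1, 5, 2, 4]
After 3 (reverse(1, 4)): [0, 2, 5, 1, 3, 4]
After 4 (rotate_left(1, 4, k=3)): [0, 3, 2, 5, 1, 4]
After 5 (swap(2, 5)): [0, 3, 4, 5, 1, 2]
After 6 (swap(3, 4)): [0, 3, 4, 1, 5, 2]
After 7 (swap(2, 3)): [0, 3, 1, 4, 5, 2]
After 8 (reverse(3, 5)): [0, 3, 1, 2, 5, 4]
After 9 (reverse(1, 4)): [0, 5, 2, 1, 3, 4]

Answer: no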